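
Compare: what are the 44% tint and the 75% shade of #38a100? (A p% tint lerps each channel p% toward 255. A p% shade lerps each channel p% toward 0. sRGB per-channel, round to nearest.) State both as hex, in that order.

#90ca70, #0e2800

#38a100 is rgb(56, 161, 0).
44% tint:
  R: 56 + 0.44×(255−56) = 56 + 87.56 = 143.56 → 144
  G: 161 + 0.44×(255−161) = 161 + 41.36 = 202.36 → 202
  B: 0 + 0.44×(255−0) = 0 + 112.2 = 112.2 → 112
  → #90ca70
75% shade:
  R: 56 + 0.75×(0−56) = 56 − 42 = 14 → 14
  G: 161 − 120.75 = 40.25 → 40
  B: 0 + 0 = 0 → 0
  → #0e2800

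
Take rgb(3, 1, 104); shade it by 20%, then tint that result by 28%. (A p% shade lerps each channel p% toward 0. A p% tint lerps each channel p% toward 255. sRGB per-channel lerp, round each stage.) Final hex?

Lerp each channel 20% toward 0:
  R: 3 − 0.6 = 2.4 → 2
  G: 1 + 0.2×(0−1) = 1 − 0.2 = 0.8 → 1
  B: 104 + 0.2×(0−104) = 104 − 20.8 = 83.2 → 83
After the shade: rgb(2, 1, 83) = #020153.
Per channel, c → c + 0.28(255 − c):
  R: 2 + 0.28×(255−2) = 2 + 70.84 = 72.84 → 73
  G: 1 + 71.12 = 72.12 → 72
  B: 83 + 0.28×(255−83) = 83 + 48.16 = 131.16 → 131
rgb(73, 72, 131) = #494883.

#494883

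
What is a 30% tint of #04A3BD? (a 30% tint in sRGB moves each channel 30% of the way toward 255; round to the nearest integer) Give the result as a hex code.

#4FBFD1

#04A3BD is rgb(4, 163, 189).
A 30% tint moves each channel 30% toward 255:
  R: 4 + 75.3 = 79.3 → 79
  G: 163 + 27.6 = 190.6 → 191
  B: 189 + 19.8 = 208.8 → 209
rgb(79, 191, 209) = #4FBFD1.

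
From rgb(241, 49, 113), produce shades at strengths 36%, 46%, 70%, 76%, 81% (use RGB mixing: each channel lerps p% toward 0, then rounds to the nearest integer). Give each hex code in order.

36%: (241 − 86.76 = 154.24→154, 49 − 17.64 = 31.36→31, 113 − 40.68 = 72.32→72) → #9A1F48
46%: (241 − 110.86 = 130.14→130, 49 − 22.54 = 26.46→26, 113 − 51.98 = 61.02→61) → #821A3D
70%: (241 − 168.7 = 72.3→72, 49 − 34.3 = 14.7→15, 113 − 79.1 = 33.9→34) → #480F22
76%: (241 − 183.16 = 57.84→58, 49 − 37.24 = 11.76→12, 113 − 85.88 = 27.12→27) → #3A0C1B
81%: (241 − 195.21 = 45.79→46, 49 − 39.69 = 9.31→9, 113 − 91.53 = 21.47→21) → #2E0915

#9A1F48, #821A3D, #480F22, #3A0C1B, #2E0915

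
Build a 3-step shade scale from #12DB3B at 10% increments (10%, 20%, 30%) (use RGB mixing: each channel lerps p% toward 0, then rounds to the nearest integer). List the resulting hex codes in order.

#10C535, #0EAF2F, #0D9929

#12DB3B is rgb(18, 219, 59).
10%: (18 − 1.8 = 16.2→16, 219 − 21.9 = 197.1→197, 59 − 5.9 = 53.1→53) → #10C535
20%: (18 − 3.6 = 14.4→14, 219 − 43.8 = 175.2→175, 59 − 11.8 = 47.2→47) → #0EAF2F
30%: (18 − 5.4 = 12.6→13, 219 − 65.7 = 153.3→153, 59 − 17.7 = 41.3→41) → #0D9929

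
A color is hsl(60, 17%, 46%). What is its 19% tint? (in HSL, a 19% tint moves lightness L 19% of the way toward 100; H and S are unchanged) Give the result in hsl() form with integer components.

L moves 19% from 46 toward 100: 46 + 10.26 = 56.26 → 56.
H and S are unchanged.

hsl(60, 17%, 56%)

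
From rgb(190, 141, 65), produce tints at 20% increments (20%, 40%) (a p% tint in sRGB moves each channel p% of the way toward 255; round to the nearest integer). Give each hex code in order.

20%: (190 + 13 = 203→203, 141 + 22.8 = 163.8→164, 65 + 38 = 103→103) → #CBA467
40%: (190 + 26 = 216→216, 141 + 45.6 = 186.6→187, 65 + 76 = 141→141) → #D8BB8D

#CBA467, #D8BB8D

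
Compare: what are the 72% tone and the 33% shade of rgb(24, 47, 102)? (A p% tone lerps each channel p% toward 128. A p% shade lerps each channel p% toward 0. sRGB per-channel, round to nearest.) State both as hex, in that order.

#636979, #101f44

72% tone:
  R: 24 + 74.88 = 98.88 → 99
  G: 47 + 0.72×(128−47) = 47 + 58.32 = 105.32 → 105
  B: 102 + 18.72 = 120.72 → 121
  → #636979
33% shade:
  R: 24 − 7.92 = 16.08 → 16
  G: 47 − 15.51 = 31.49 → 31
  B: 102 − 33.66 = 68.34 → 68
  → #101f44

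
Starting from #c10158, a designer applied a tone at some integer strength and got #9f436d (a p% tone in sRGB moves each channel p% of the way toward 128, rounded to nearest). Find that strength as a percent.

52%

#c10158 is rgb(193, 1, 88); #9f436d is rgb(159, 67, 109).
On the G channel (widest range): 67 ≈ 1 + (p/100)(128 − 1), so p ≈ 100×(67 − 1)/(128 − 1) = 6600/127 = 51.97.
p = 52 reproduces all three channels after rounding.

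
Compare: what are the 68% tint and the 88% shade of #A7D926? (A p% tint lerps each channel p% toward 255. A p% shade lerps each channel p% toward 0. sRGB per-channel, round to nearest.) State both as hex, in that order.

#E3F3BA, #141A05

#A7D926 is rgb(167, 217, 38).
68% tint:
  R: 167 + 0.68×(255−167) = 167 + 59.84 = 226.84 → 227
  G: 217 + 0.68×(255−217) = 217 + 25.84 = 242.84 → 243
  B: 38 + 0.68×(255−38) = 38 + 147.56 = 185.56 → 186
  → #E3F3BA
88% shade:
  R: 167 − 146.96 = 20.04 → 20
  G: 217 + 0.88×(0−217) = 217 − 190.96 = 26.04 → 26
  B: 38 + 0.88×(0−38) = 38 − 33.44 = 4.56 → 5
  → #141A05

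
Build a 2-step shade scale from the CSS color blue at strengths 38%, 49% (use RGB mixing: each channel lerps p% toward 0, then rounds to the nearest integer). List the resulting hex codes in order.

#00009e, #000082

CSS blue is rgb(0, 0, 255).
38%: (0→0, 0→0, 255 − 96.9 = 158.1→158) → #00009e
49%: (0→0, 0→0, 255 − 124.95 = 130.05→130) → #000082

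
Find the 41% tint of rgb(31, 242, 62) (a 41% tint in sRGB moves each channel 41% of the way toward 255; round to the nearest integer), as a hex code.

Lerp each channel 41% toward 255:
  R: 31 + 0.41×(255−31) = 31 + 91.84 = 122.84 → 123
  G: 242 + 5.33 = 247.33 → 247
  B: 62 + 0.41×(255−62) = 62 + 79.13 = 141.13 → 141
rgb(123, 247, 141) = #7bf78d.

#7bf78d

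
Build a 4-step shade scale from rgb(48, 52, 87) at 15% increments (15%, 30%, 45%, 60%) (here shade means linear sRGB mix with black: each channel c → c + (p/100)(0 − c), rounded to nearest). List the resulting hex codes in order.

15%: (48 − 7.2 = 40.8→41, 52 − 7.8 = 44.2→44, 87 − 13.05 = 73.95→74) → #292C4A
30%: (48 − 14.4 = 33.6→34, 52 − 15.6 = 36.4→36, 87 − 26.1 = 60.9→61) → #22243D
45%: (48 − 21.6 = 26.4→26, 52 − 23.4 = 28.6→29, 87 − 39.15 = 47.85→48) → #1A1D30
60%: (48 − 28.8 = 19.2→19, 52 − 31.2 = 20.8→21, 87 − 52.2 = 34.8→35) → #131523

#292C4A, #22243D, #1A1D30, #131523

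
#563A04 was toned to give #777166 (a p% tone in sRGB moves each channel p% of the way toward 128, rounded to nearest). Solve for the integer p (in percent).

#563A04 is rgb(86, 58, 4); #777166 is rgb(119, 113, 102).
On the B channel (widest range): 102 ≈ 4 + (p/100)(128 − 4), so p ≈ 100×(102 − 4)/(128 − 4) = 9800/124 = 79.03.
p = 79 reproduces all three channels after rounding.

79%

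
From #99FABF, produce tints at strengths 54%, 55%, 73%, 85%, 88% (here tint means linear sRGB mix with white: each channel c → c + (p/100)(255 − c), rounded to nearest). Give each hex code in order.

#99FABF is rgb(153, 250, 191).
54%: (153 + 55.08 = 208.08→208, 250 + 2.7 = 252.7→253, 191 + 34.56 = 225.56→226) → #D0FDE2
55%: (153 + 56.1 = 209.1→209, 250 + 2.75 = 252.75→253, 191 + 35.2 = 226.2→226) → #D1FDE2
73%: (153 + 74.46 = 227.46→227, 250 + 3.65 = 253.65→254, 191 + 46.72 = 237.72→238) → #E3FEEE
85%: (153 + 86.7 = 239.7→240, 250 + 4.25 = 254.25→254, 191 + 54.4 = 245.4→245) → #F0FEF5
88%: (153 + 89.76 = 242.76→243, 250 + 4.4 = 254.4→254, 191 + 56.32 = 247.32→247) → #F3FEF7

#D0FDE2, #D1FDE2, #E3FEEE, #F0FEF5, #F3FEF7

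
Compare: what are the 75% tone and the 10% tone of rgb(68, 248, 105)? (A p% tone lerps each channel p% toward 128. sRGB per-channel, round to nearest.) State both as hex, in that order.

75% tone:
  R: 68 + 0.75×(128−68) = 68 + 45 = 113 → 113
  G: 248 + 0.75×(128−248) = 248 − 90 = 158 → 158
  B: 105 + 0.75×(128−105) = 105 + 17.25 = 122.25 → 122
  → #719e7a
10% tone:
  R: 68 + 0.1×(128−68) = 68 + 6 = 74 → 74
  G: 248 + 0.1×(128−248) = 248 − 12 = 236 → 236
  B: 105 + 2.3 = 107.3 → 107
  → #4aec6b

#719e7a, #4aec6b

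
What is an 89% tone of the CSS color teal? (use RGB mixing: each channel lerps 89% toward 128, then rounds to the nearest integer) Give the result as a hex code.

#728080

CSS teal is rgb(0, 128, 128).
Per channel, c → c + 0.89(128 − c):
  R: 0 + 113.92 = 113.92 → 114
  G: 128 + 0.89×(128−128) = 128 + 0 = 128 → 128
  B: 128 + 0.89×(128−128) = 128 + 0 = 128 → 128
rgb(114, 128, 128) = #728080.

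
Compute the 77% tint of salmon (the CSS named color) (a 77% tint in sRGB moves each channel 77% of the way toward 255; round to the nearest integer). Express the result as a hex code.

CSS salmon is rgb(250, 128, 114).
Per channel, c → c + 0.77(255 − c):
  R: 250 + 3.85 = 253.85 → 254
  G: 128 + 97.79 = 225.79 → 226
  B: 114 + 108.57 = 222.57 → 223
rgb(254, 226, 223) = #FEE2DF.

#FEE2DF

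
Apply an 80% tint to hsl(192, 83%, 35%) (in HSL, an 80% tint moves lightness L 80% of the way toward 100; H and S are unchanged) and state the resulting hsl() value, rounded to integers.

hsl(192, 83%, 87%)

L moves 80% from 35 toward 100: 35 + 52 = 87 → 87.
H and S are unchanged.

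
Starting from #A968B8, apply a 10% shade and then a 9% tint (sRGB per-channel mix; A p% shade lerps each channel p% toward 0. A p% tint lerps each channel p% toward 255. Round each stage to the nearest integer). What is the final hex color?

#A16CAE

#A968B8 is rgb(169, 104, 184).
Lerp each channel 10% toward 0:
  R: 169 − 16.9 = 152.1 → 152
  G: 104 − 10.4 = 93.6 → 94
  B: 184 + 0.1×(0−184) = 184 − 18.4 = 165.6 → 166
After the shade: rgb(152, 94, 166) = #985EA6.
A 9% tint moves each channel 9% toward 255:
  R: 152 + 0.09×(255−152) = 152 + 9.27 = 161.27 → 161
  G: 94 + 14.49 = 108.49 → 108
  B: 166 + 8.01 = 174.01 → 174
rgb(161, 108, 174) = #A16CAE.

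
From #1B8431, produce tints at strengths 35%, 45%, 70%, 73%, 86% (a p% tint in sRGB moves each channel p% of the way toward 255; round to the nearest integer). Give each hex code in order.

#1B8431 is rgb(27, 132, 49).
35%: (27 + 79.8 = 106.8→107, 132 + 43.05 = 175.05→175, 49 + 72.1 = 121.1→121) → #6BAF79
45%: (27 + 102.6 = 129.6→130, 132 + 55.35 = 187.35→187, 49 + 92.7 = 141.7→142) → #82BB8E
70%: (27 + 159.6 = 186.6→187, 132 + 86.1 = 218.1→218, 49 + 144.2 = 193.2→193) → #BBDAC1
73%: (27 + 166.44 = 193.44→193, 132 + 89.79 = 221.79→222, 49 + 150.38 = 199.38→199) → #C1DEC7
86%: (27 + 196.08 = 223.08→223, 132 + 105.78 = 237.78→238, 49 + 177.16 = 226.16→226) → #DFEEE2

#6BAF79, #82BB8E, #BBDAC1, #C1DEC7, #DFEEE2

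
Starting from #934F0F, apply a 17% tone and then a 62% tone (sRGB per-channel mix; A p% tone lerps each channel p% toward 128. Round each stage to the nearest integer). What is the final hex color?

#86705C

#934F0F is rgb(147, 79, 15).
Lerp each channel 17% toward 128:
  R: 147 + 0.17×(128−147) = 147 − 3.23 = 143.77 → 144
  G: 79 + 8.33 = 87.33 → 87
  B: 15 + 0.17×(128−15) = 15 + 19.21 = 34.21 → 34
After the tone: rgb(144, 87, 34) = #905722.
Lerp each channel 62% toward 128:
  R: 144 − 9.92 = 134.08 → 134
  G: 87 + 0.62×(128−87) = 87 + 25.42 = 112.42 → 112
  B: 34 + 58.28 = 92.28 → 92
rgb(134, 112, 92) = #86705C.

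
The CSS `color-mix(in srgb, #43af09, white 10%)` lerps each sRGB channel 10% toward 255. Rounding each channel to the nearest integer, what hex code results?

#43af09 is rgb(67, 175, 9).
A 10% tint moves each channel 10% toward 255:
  R: 67 + 0.1×(255−67) = 67 + 18.8 = 85.8 → 86
  G: 175 + 0.1×(255−175) = 175 + 8 = 183 → 183
  B: 9 + 0.1×(255−9) = 9 + 24.6 = 33.6 → 34
rgb(86, 183, 34) = #56b722.

#56b722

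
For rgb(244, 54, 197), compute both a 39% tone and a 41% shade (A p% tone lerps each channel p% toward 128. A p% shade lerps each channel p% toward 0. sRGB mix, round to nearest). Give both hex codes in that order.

39% tone:
  R: 244 + 0.39×(128−244) = 244 − 45.24 = 198.76 → 199
  G: 54 + 28.86 = 82.86 → 83
  B: 197 + 0.39×(128−197) = 197 − 26.91 = 170.09 → 170
  → #c753aa
41% shade:
  R: 244 − 100.04 = 143.96 → 144
  G: 54 + 0.41×(0−54) = 54 − 22.14 = 31.86 → 32
  B: 197 + 0.41×(0−197) = 197 − 80.77 = 116.23 → 116
  → #902074

#c753aa, #902074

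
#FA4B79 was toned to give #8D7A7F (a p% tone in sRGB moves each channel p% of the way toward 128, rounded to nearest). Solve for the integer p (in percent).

89%

#FA4B79 is rgb(250, 75, 121); #8D7A7F is rgb(141, 122, 127).
On the R channel (widest range): 141 ≈ 250 + (p/100)(128 − 250), so p ≈ 100×(141 − 250)/(128 − 250) = -10900/-122 = 89.34.
p = 89 reproduces all three channels after rounding.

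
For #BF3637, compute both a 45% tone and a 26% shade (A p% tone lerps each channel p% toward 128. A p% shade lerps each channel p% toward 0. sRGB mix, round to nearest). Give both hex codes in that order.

#A35758, #8D2829

#BF3637 is rgb(191, 54, 55).
45% tone:
  R: 191 − 28.35 = 162.65 → 163
  G: 54 + 0.45×(128−54) = 54 + 33.3 = 87.3 → 87
  B: 55 + 32.85 = 87.85 → 88
  → #A35758
26% shade:
  R: 191 − 49.66 = 141.34 → 141
  G: 54 − 14.04 = 39.96 → 40
  B: 55 + 0.26×(0−55) = 55 − 14.3 = 40.7 → 41
  → #8D2829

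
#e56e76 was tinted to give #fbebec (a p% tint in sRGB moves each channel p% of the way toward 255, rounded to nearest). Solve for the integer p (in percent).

86%

#e56e76 is rgb(229, 110, 118); #fbebec is rgb(251, 235, 236).
On the G channel (widest range): 235 ≈ 110 + (p/100)(255 − 110), so p ≈ 100×(235 − 110)/(255 − 110) = 12500/145 = 86.21.
p = 86 reproduces all three channels after rounding.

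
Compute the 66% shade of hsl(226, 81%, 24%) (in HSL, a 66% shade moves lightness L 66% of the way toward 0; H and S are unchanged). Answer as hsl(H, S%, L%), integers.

L moves 66% from 24 toward 0: 24 − 15.84 = 8.16 → 8.
H and S are unchanged.

hsl(226, 81%, 8%)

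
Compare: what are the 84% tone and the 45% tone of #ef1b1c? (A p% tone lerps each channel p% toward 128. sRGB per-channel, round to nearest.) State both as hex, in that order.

#ef1b1c is rgb(239, 27, 28).
84% tone:
  R: 239 + 0.84×(128−239) = 239 − 93.24 = 145.76 → 146
  G: 27 + 0.84×(128−27) = 27 + 84.84 = 111.84 → 112
  B: 28 + 0.84×(128−28) = 28 + 84 = 112 → 112
  → #927070
45% tone:
  R: 239 + 0.45×(128−239) = 239 − 49.95 = 189.05 → 189
  G: 27 + 0.45×(128−27) = 27 + 45.45 = 72.45 → 72
  B: 28 + 0.45×(128−28) = 28 + 45 = 73 → 73
  → #bd4849

#927070, #bd4849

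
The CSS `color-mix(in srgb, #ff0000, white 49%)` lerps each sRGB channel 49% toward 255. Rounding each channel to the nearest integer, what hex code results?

#ff0000 is rgb(255, 0, 0).
Lerp each channel 49% toward 255:
  R: 255 + 0 = 255 → 255
  G: 0 + 0.49×(255−0) = 0 + 124.95 = 124.95 → 125
  B: 0 + 0.49×(255−0) = 0 + 124.95 = 124.95 → 125
rgb(255, 125, 125) = #ff7d7d.

#ff7d7d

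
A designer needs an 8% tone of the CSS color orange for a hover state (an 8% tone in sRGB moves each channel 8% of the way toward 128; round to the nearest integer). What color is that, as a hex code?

CSS orange is rgb(255, 165, 0).
Per channel, c → c + 0.08(128 − c):
  R: 255 + 0.08×(128−255) = 255 − 10.16 = 244.84 → 245
  G: 165 − 2.96 = 162.04 → 162
  B: 0 + 0.08×(128−0) = 0 + 10.24 = 10.24 → 10
rgb(245, 162, 10) = #F5A20A.

#F5A20A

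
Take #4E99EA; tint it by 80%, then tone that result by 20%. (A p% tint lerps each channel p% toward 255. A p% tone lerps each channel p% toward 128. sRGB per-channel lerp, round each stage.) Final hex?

#CAD6E2

#4E99EA is rgb(78, 153, 234).
Per channel, c → c + 0.8(255 − c):
  R: 78 + 0.8×(255−78) = 78 + 141.6 = 219.6 → 220
  G: 153 + 0.8×(255−153) = 153 + 81.6 = 234.6 → 235
  B: 234 + 0.8×(255−234) = 234 + 16.8 = 250.8 → 251
After the tint: rgb(220, 235, 251) = #DCEBFB.
A 20% tone moves each channel 20% toward 128:
  R: 220 + 0.2×(128−220) = 220 − 18.4 = 201.6 → 202
  G: 235 − 21.4 = 213.6 → 214
  B: 251 − 24.6 = 226.4 → 226
rgb(202, 214, 226) = #CAD6E2.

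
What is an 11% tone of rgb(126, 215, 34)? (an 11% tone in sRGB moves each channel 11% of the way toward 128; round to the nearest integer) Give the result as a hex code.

#7ECD2C

Per channel, c → c + 0.11(128 − c):
  R: 126 + 0.22 = 126.22 → 126
  G: 215 + 0.11×(128−215) = 215 − 9.57 = 205.43 → 205
  B: 34 + 10.34 = 44.34 → 44
rgb(126, 205, 44) = #7ECD2C.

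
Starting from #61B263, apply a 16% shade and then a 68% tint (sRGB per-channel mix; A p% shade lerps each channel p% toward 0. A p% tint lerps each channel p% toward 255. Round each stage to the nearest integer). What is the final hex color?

#C7DDC8

#61B263 is rgb(97, 178, 99).
Per channel, c → c + 0.16(0 − c):
  R: 97 − 15.52 = 81.48 → 81
  G: 178 + 0.16×(0−178) = 178 − 28.48 = 149.52 → 150
  B: 99 + 0.16×(0−99) = 99 − 15.84 = 83.16 → 83
After the shade: rgb(81, 150, 83) = #519653.
Per channel, c → c + 0.68(255 − c):
  R: 81 + 118.32 = 199.32 → 199
  G: 150 + 71.4 = 221.4 → 221
  B: 83 + 116.96 = 199.96 → 200
rgb(199, 221, 200) = #C7DDC8.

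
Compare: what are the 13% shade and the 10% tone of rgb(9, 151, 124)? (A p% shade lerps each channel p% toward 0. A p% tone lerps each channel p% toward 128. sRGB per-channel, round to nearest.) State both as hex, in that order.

#08836C, #15957C

13% shade:
  R: 9 + 0.13×(0−9) = 9 − 1.17 = 7.83 → 8
  G: 151 − 19.63 = 131.37 → 131
  B: 124 + 0.13×(0−124) = 124 − 16.12 = 107.88 → 108
  → #08836C
10% tone:
  R: 9 + 11.9 = 20.9 → 21
  G: 151 + 0.1×(128−151) = 151 − 2.3 = 148.7 → 149
  B: 124 + 0.4 = 124.4 → 124
  → #15957C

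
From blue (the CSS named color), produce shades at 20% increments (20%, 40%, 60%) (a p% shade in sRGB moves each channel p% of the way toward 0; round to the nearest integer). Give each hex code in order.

#0000CC, #000099, #000066

CSS blue is rgb(0, 0, 255).
20%: (0→0, 0→0, 255 − 51 = 204→204) → #0000CC
40%: (0→0, 0→0, 255 − 102 = 153→153) → #000099
60%: (0→0, 0→0, 255 − 153 = 102→102) → #000066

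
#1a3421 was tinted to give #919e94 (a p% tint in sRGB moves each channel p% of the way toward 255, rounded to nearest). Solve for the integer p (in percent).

52%

#1a3421 is rgb(26, 52, 33); #919e94 is rgb(145, 158, 148).
On the R channel (widest range): 145 ≈ 26 + (p/100)(255 − 26), so p ≈ 100×(145 − 26)/(255 − 26) = 11900/229 = 51.97.
p = 52 reproduces all three channels after rounding.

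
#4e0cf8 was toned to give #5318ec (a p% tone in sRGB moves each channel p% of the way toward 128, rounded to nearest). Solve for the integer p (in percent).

10%

#4e0cf8 is rgb(78, 12, 248); #5318ec is rgb(83, 24, 236).
On the B channel (widest range): 236 ≈ 248 + (p/100)(128 − 248), so p ≈ 100×(236 − 248)/(128 − 248) = -1200/-120 = 10.00.
p = 10 reproduces all three channels after rounding.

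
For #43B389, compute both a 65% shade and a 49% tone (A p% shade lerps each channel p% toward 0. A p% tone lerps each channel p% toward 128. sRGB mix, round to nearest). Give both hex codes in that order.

#173F30, #619A85

#43B389 is rgb(67, 179, 137).
65% shade:
  R: 67 + 0.65×(0−67) = 67 − 43.55 = 23.45 → 23
  G: 179 − 116.35 = 62.65 → 63
  B: 137 + 0.65×(0−137) = 137 − 89.05 = 47.95 → 48
  → #173F30
49% tone:
  R: 67 + 0.49×(128−67) = 67 + 29.89 = 96.89 → 97
  G: 179 + 0.49×(128−179) = 179 − 24.99 = 154.01 → 154
  B: 137 − 4.41 = 132.59 → 133
  → #619A85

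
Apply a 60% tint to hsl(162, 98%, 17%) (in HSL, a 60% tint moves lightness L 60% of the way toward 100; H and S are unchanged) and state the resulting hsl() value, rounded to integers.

hsl(162, 98%, 67%)

L moves 60% from 17 toward 100: 17 + 49.8 = 66.8 → 67.
H and S are unchanged.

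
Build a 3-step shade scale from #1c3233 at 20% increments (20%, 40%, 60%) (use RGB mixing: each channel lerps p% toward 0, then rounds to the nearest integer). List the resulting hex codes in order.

#1c3233 is rgb(28, 50, 51).
20%: (28 − 5.6 = 22.4→22, 50 − 10 = 40→40, 51 − 10.2 = 40.8→41) → #162829
40%: (28 − 11.2 = 16.8→17, 50 − 20 = 30→30, 51 − 20.4 = 30.6→31) → #111e1f
60%: (28 − 16.8 = 11.2→11, 50 − 30 = 20→20, 51 − 30.6 = 20.4→20) → #0b1414

#162829, #111e1f, #0b1414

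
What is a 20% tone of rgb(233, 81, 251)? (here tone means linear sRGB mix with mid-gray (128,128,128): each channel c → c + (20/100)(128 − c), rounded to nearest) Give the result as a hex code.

Lerp each channel 20% toward 128:
  R: 233 − 21 = 212 → 212
  G: 81 + 0.2×(128−81) = 81 + 9.4 = 90.4 → 90
  B: 251 − 24.6 = 226.4 → 226
rgb(212, 90, 226) = #d45ae2.

#d45ae2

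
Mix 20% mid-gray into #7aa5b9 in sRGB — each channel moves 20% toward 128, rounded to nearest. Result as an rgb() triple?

#7aa5b9 is rgb(122, 165, 185).
A 20% tone moves each channel 20% toward 128:
  R: 122 + 1.2 = 123.2 → 123
  G: 165 − 7.4 = 157.6 → 158
  B: 185 − 11.4 = 173.6 → 174

rgb(123, 158, 174)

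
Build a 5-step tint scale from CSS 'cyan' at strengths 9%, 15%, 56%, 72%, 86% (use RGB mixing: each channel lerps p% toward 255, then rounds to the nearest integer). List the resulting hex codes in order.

CSS cyan is rgb(0, 255, 255).
9%: (0 + 22.95 = 22.95→23, 255→255, 255→255) → #17ffff
15%: (0 + 38.25 = 38.25→38, 255→255, 255→255) → #26ffff
56%: (0 + 142.8 = 142.8→143, 255→255, 255→255) → #8fffff
72%: (0 + 183.6 = 183.6→184, 255→255, 255→255) → #b8ffff
86%: (0 + 219.3 = 219.3→219, 255→255, 255→255) → #dbffff

#17ffff, #26ffff, #8fffff, #b8ffff, #dbffff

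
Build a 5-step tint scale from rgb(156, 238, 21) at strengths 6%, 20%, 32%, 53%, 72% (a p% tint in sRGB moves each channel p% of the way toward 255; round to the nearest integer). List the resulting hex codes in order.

6%: (156 + 5.94 = 161.94→162, 238 + 1.02 = 239.02→239, 21 + 14.04 = 35.04→35) → #A2EF23
20%: (156 + 19.8 = 175.8→176, 238 + 3.4 = 241.4→241, 21 + 46.8 = 67.8→68) → #B0F144
32%: (156 + 31.68 = 187.68→188, 238 + 5.44 = 243.44→243, 21 + 74.88 = 95.88→96) → #BCF360
53%: (156 + 52.47 = 208.47→208, 238 + 9.01 = 247.01→247, 21 + 124.02 = 145.02→145) → #D0F791
72%: (156 + 71.28 = 227.28→227, 238 + 12.24 = 250.24→250, 21 + 168.48 = 189.48→189) → #E3FABD

#A2EF23, #B0F144, #BCF360, #D0F791, #E3FABD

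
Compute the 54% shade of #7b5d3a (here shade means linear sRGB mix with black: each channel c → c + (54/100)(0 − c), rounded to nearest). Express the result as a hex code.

#7b5d3a is rgb(123, 93, 58).
Per channel, c → c + 0.54(0 − c):
  R: 123 + 0.54×(0−123) = 123 − 66.42 = 56.58 → 57
  G: 93 − 50.22 = 42.78 → 43
  B: 58 − 31.32 = 26.68 → 27
rgb(57, 43, 27) = #392b1b.

#392b1b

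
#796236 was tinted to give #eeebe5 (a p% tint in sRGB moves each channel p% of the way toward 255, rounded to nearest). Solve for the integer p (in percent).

#796236 is rgb(121, 98, 54); #eeebe5 is rgb(238, 235, 229).
On the B channel (widest range): 229 ≈ 54 + (p/100)(255 − 54), so p ≈ 100×(229 − 54)/(255 − 54) = 17500/201 = 87.06.
p = 87 reproduces all three channels after rounding.

87%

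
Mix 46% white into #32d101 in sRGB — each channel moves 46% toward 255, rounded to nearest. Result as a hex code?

#32d101 is rgb(50, 209, 1).
Lerp each channel 46% toward 255:
  R: 50 + 94.3 = 144.3 → 144
  G: 209 + 0.46×(255−209) = 209 + 21.16 = 230.16 → 230
  B: 1 + 0.46×(255−1) = 1 + 116.84 = 117.84 → 118
rgb(144, 230, 118) = #90e676.

#90e676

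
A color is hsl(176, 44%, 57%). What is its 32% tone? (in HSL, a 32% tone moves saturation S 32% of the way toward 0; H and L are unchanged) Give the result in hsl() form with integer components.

S moves 32% from 44 toward 0: 44 − 14.08 = 29.92 → 30.
H and L are unchanged.

hsl(176, 30%, 57%)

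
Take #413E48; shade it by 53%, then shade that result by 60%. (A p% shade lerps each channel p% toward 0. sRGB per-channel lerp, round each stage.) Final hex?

#413E48 is rgb(65, 62, 72).
Lerp each channel 53% toward 0:
  R: 65 + 0.53×(0−65) = 65 − 34.45 = 30.55 → 31
  G: 62 + 0.53×(0−62) = 62 − 32.86 = 29.14 → 29
  B: 72 − 38.16 = 33.84 → 34
After the shade: rgb(31, 29, 34) = #1F1D22.
Per channel, c → c + 0.6(0 − c):
  R: 31 + 0.6×(0−31) = 31 − 18.6 = 12.4 → 12
  G: 29 − 17.4 = 11.6 → 12
  B: 34 + 0.6×(0−34) = 34 − 20.4 = 13.6 → 14
rgb(12, 12, 14) = #0C0C0E.

#0C0C0E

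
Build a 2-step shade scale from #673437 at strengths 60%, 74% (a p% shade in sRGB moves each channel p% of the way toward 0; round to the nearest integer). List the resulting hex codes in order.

#291516, #1b0e0e

#673437 is rgb(103, 52, 55).
60%: (103 − 61.8 = 41.2→41, 52 − 31.2 = 20.8→21, 55 − 33 = 22→22) → #291516
74%: (103 − 76.22 = 26.78→27, 52 − 38.48 = 13.52→14, 55 − 40.7 = 14.3→14) → #1b0e0e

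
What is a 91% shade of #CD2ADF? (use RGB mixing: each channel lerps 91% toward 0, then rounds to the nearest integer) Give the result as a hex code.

#120414

#CD2ADF is rgb(205, 42, 223).
A 91% shade moves each channel 91% toward 0:
  R: 205 + 0.91×(0−205) = 205 − 186.55 = 18.45 → 18
  G: 42 + 0.91×(0−42) = 42 − 38.22 = 3.78 → 4
  B: 223 − 202.93 = 20.07 → 20
rgb(18, 4, 20) = #120414.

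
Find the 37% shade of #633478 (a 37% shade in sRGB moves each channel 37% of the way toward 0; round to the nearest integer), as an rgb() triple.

rgb(62, 33, 76)

#633478 is rgb(99, 52, 120).
Per channel, c → c + 0.37(0 − c):
  R: 99 − 36.63 = 62.37 → 62
  G: 52 + 0.37×(0−52) = 52 − 19.24 = 32.76 → 33
  B: 120 − 44.4 = 75.6 → 76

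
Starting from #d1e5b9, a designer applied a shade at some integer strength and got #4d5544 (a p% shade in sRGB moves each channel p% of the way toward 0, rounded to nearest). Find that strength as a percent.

#d1e5b9 is rgb(209, 229, 185); #4d5544 is rgb(77, 85, 68).
On the G channel (widest range): 85 ≈ 229 + (p/100)(0 − 229), so p ≈ 100×(85 − 229)/(0 − 229) = -14400/-229 = 62.88.
p = 63 reproduces all three channels after rounding.

63%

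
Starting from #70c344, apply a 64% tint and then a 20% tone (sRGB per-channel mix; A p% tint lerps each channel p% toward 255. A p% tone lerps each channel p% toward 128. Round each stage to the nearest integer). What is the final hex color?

#bdd4b0

#70c344 is rgb(112, 195, 68).
A 64% tint moves each channel 64% toward 255:
  R: 112 + 0.64×(255−112) = 112 + 91.52 = 203.52 → 204
  G: 195 + 0.64×(255−195) = 195 + 38.4 = 233.4 → 233
  B: 68 + 0.64×(255−68) = 68 + 119.68 = 187.68 → 188
After the tint: rgb(204, 233, 188) = #cce9bc.
Lerp each channel 20% toward 128:
  R: 204 + 0.2×(128−204) = 204 − 15.2 = 188.8 → 189
  G: 233 + 0.2×(128−233) = 233 − 21 = 212 → 212
  B: 188 − 12 = 176 → 176
rgb(189, 212, 176) = #bdd4b0.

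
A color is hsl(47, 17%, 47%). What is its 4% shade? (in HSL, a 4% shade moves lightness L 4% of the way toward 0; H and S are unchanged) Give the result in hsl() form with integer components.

hsl(47, 17%, 45%)

L moves 4% from 47 toward 0: 47 − 1.88 = 45.12 → 45.
H and S are unchanged.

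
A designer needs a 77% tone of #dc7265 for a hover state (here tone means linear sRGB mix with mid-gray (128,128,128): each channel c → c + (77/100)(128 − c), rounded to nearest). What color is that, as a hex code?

#957d7a

#dc7265 is rgb(220, 114, 101).
Lerp each channel 77% toward 128:
  R: 220 + 0.77×(128−220) = 220 − 70.84 = 149.16 → 149
  G: 114 + 10.78 = 124.78 → 125
  B: 101 + 20.79 = 121.79 → 122
rgb(149, 125, 122) = #957d7a.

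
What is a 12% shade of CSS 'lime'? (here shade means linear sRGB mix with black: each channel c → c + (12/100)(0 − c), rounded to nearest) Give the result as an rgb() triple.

rgb(0, 224, 0)

CSS lime is rgb(0, 255, 0).
A 12% shade moves each channel 12% toward 0:
  R: 0 + 0 = 0 → 0
  G: 255 − 30.6 = 224.4 → 224
  B: 0 + 0.12×(0−0) = 0 + 0 = 0 → 0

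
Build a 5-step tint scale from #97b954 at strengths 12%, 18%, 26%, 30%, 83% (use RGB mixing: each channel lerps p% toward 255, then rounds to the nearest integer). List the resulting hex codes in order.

#97b954 is rgb(151, 185, 84).
12%: (151 + 12.48 = 163.48→163, 185 + 8.4 = 193.4→193, 84 + 20.52 = 104.52→105) → #a3c169
18%: (151 + 18.72 = 169.72→170, 185 + 12.6 = 197.6→198, 84 + 30.78 = 114.78→115) → #aac673
26%: (151 + 27.04 = 178.04→178, 185 + 18.2 = 203.2→203, 84 + 44.46 = 128.46→128) → #b2cb80
30%: (151 + 31.2 = 182.2→182, 185 + 21 = 206→206, 84 + 51.3 = 135.3→135) → #b6ce87
83%: (151 + 86.32 = 237.32→237, 185 + 58.1 = 243.1→243, 84 + 141.93 = 225.93→226) → #edf3e2

#a3c169, #aac673, #b2cb80, #b6ce87, #edf3e2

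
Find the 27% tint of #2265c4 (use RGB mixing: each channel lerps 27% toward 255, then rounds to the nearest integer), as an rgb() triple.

#2265c4 is rgb(34, 101, 196).
A 27% tint moves each channel 27% toward 255:
  R: 34 + 0.27×(255−34) = 34 + 59.67 = 93.67 → 94
  G: 101 + 41.58 = 142.58 → 143
  B: 196 + 15.93 = 211.93 → 212

rgb(94, 143, 212)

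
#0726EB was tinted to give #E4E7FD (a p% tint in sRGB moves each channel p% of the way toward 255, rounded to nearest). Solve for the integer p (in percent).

#0726EB is rgb(7, 38, 235); #E4E7FD is rgb(228, 231, 253).
On the R channel (widest range): 228 ≈ 7 + (p/100)(255 − 7), so p ≈ 100×(228 − 7)/(255 − 7) = 22100/248 = 89.11.
p = 89 reproduces all three channels after rounding.

89%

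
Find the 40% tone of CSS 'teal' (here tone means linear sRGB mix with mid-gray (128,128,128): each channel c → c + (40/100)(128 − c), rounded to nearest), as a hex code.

#338080

CSS teal is rgb(0, 128, 128).
A 40% tone moves each channel 40% toward 128:
  R: 0 + 0.4×(128−0) = 0 + 51.2 = 51.2 → 51
  G: 128 + 0.4×(128−128) = 128 + 0 = 128 → 128
  B: 128 + 0.4×(128−128) = 128 + 0 = 128 → 128
rgb(51, 128, 128) = #338080.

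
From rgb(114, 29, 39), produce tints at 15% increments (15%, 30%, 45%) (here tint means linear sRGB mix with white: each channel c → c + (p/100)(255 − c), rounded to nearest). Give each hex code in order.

15%: (114 + 21.15 = 135.15→135, 29 + 33.9 = 62.9→63, 39 + 32.4 = 71.4→71) → #873F47
30%: (114 + 42.3 = 156.3→156, 29 + 67.8 = 96.8→97, 39 + 64.8 = 103.8→104) → #9C6168
45%: (114 + 63.45 = 177.45→177, 29 + 101.7 = 130.7→131, 39 + 97.2 = 136.2→136) → #B18388

#873F47, #9C6168, #B18388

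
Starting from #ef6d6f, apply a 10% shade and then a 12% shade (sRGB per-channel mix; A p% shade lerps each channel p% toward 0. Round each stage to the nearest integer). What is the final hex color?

#bd5658

#ef6d6f is rgb(239, 109, 111).
Per channel, c → c + 0.1(0 − c):
  R: 239 + 0.1×(0−239) = 239 − 23.9 = 215.1 → 215
  G: 109 + 0.1×(0−109) = 109 − 10.9 = 98.1 → 98
  B: 111 − 11.1 = 99.9 → 100
After the shade: rgb(215, 98, 100) = #d76264.
Per channel, c → c + 0.12(0 − c):
  R: 215 + 0.12×(0−215) = 215 − 25.8 = 189.2 → 189
  G: 98 − 11.76 = 86.24 → 86
  B: 100 − 12 = 88 → 88
rgb(189, 86, 88) = #bd5658.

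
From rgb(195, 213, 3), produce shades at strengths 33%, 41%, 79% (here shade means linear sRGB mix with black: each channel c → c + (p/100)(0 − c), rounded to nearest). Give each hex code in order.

#838F02, #737E02, #292D01

33%: (195 − 64.35 = 130.65→131, 213 − 70.29 = 142.71→143, 3 − 0.99 = 2.01→2) → #838F02
41%: (195 − 79.95 = 115.05→115, 213 − 87.33 = 125.67→126, 3 − 1.23 = 1.77→2) → #737E02
79%: (195 − 154.05 = 40.95→41, 213 − 168.27 = 44.73→45, 3 − 2.37 = 0.63→1) → #292D01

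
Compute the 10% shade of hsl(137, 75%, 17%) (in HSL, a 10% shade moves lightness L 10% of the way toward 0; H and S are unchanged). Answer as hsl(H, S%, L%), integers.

hsl(137, 75%, 15%)

L moves 10% from 17 toward 0: 17 − 1.7 = 15.3 → 15.
H and S are unchanged.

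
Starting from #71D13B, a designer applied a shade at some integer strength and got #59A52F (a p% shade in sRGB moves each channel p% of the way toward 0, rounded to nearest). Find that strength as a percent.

#71D13B is rgb(113, 209, 59); #59A52F is rgb(89, 165, 47).
On the G channel (widest range): 165 ≈ 209 + (p/100)(0 − 209), so p ≈ 100×(165 − 209)/(0 − 209) = -4400/-209 = 21.05.
p = 21 reproduces all three channels after rounding.

21%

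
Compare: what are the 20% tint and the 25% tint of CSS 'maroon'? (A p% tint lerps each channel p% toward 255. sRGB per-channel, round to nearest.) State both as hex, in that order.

CSS maroon is rgb(128, 0, 0).
20% tint:
  R: 128 + 0.2×(255−128) = 128 + 25.4 = 153.4 → 153
  G: 0 + 0.2×(255−0) = 0 + 51 = 51 → 51
  B: 0 + 51 = 51 → 51
  → #993333
25% tint:
  R: 128 + 31.75 = 159.75 → 160
  G: 0 + 63.75 = 63.75 → 64
  B: 0 + 0.25×(255−0) = 0 + 63.75 = 63.75 → 64
  → #A04040

#993333, #A04040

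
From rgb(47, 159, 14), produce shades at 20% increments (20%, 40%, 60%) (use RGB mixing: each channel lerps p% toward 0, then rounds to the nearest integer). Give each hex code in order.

#267f0b, #1c5f08, #134006

20%: (47 − 9.4 = 37.6→38, 159 − 31.8 = 127.2→127, 14 − 2.8 = 11.2→11) → #267f0b
40%: (47 − 18.8 = 28.2→28, 159 − 63.6 = 95.4→95, 14 − 5.6 = 8.4→8) → #1c5f08
60%: (47 − 28.2 = 18.8→19, 159 − 95.4 = 63.6→64, 14 − 8.4 = 5.6→6) → #134006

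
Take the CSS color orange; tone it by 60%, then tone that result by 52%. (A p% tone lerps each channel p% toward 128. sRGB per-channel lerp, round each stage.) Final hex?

CSS orange is rgb(255, 165, 0).
Lerp each channel 60% toward 128:
  R: 255 + 0.6×(128−255) = 255 − 76.2 = 178.8 → 179
  G: 165 − 22.2 = 142.8 → 143
  B: 0 + 0.6×(128−0) = 0 + 76.8 = 76.8 → 77
After the tone: rgb(179, 143, 77) = #B38F4D.
Per channel, c → c + 0.52(128 − c):
  R: 179 + 0.52×(128−179) = 179 − 26.52 = 152.48 → 152
  G: 143 − 7.8 = 135.2 → 135
  B: 77 + 26.52 = 103.52 → 104
rgb(152, 135, 104) = #988768.

#988768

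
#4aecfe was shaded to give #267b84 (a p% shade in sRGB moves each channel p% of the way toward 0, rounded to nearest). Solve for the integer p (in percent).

#4aecfe is rgb(74, 236, 254); #267b84 is rgb(38, 123, 132).
On the B channel (widest range): 132 ≈ 254 + (p/100)(0 − 254), so p ≈ 100×(132 − 254)/(0 − 254) = -12200/-254 = 48.03.
p = 48 reproduces all three channels after rounding.

48%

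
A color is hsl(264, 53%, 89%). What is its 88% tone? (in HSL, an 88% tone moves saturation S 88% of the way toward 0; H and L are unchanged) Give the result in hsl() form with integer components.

S moves 88% from 53 toward 0: 53 − 46.64 = 6.36 → 6.
H and L are unchanged.

hsl(264, 6%, 89%)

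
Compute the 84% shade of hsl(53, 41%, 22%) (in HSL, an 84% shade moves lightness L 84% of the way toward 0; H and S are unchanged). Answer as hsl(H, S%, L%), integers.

hsl(53, 41%, 4%)

L moves 84% from 22 toward 0: 22 − 18.48 = 3.52 → 4.
H and S are unchanged.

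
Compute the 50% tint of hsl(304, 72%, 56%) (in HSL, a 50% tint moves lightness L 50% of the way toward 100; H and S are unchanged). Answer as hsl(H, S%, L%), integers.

L moves 50% from 56 toward 100: 56 + 22 = 78 → 78.
H and S are unchanged.

hsl(304, 72%, 78%)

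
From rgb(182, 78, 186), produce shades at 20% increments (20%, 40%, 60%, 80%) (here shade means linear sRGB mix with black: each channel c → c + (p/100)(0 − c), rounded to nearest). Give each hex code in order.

20%: (182 − 36.4 = 145.6→146, 78 − 15.6 = 62.4→62, 186 − 37.2 = 148.8→149) → #923E95
40%: (182 − 72.8 = 109.2→109, 78 − 31.2 = 46.8→47, 186 − 74.4 = 111.6→112) → #6D2F70
60%: (182 − 109.2 = 72.8→73, 78 − 46.8 = 31.2→31, 186 − 111.6 = 74.4→74) → #491F4A
80%: (182 − 145.6 = 36.4→36, 78 − 62.4 = 15.6→16, 186 − 148.8 = 37.2→37) → #241025

#923E95, #6D2F70, #491F4A, #241025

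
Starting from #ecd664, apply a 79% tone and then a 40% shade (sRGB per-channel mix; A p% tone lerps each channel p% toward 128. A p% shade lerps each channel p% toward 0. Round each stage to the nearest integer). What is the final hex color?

#ecd664 is rgb(236, 214, 100).
Per channel, c → c + 0.79(128 − c):
  R: 236 − 85.32 = 150.68 → 151
  G: 214 + 0.79×(128−214) = 214 − 67.94 = 146.06 → 146
  B: 100 + 0.79×(128−100) = 100 + 22.12 = 122.12 → 122
After the tone: rgb(151, 146, 122) = #97927a.
Lerp each channel 40% toward 0:
  R: 151 + 0.4×(0−151) = 151 − 60.4 = 90.6 → 91
  G: 146 − 58.4 = 87.6 → 88
  B: 122 + 0.4×(0−122) = 122 − 48.8 = 73.2 → 73
rgb(91, 88, 73) = #5b5849.

#5b5849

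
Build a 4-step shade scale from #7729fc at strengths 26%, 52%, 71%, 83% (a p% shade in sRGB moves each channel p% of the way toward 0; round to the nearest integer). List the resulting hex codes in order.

#7729fc is rgb(119, 41, 252).
26%: (119 − 30.94 = 88.06→88, 41 − 10.66 = 30.34→30, 252 − 65.52 = 186.48→186) → #581eba
52%: (119 − 61.88 = 57.12→57, 41 − 21.32 = 19.68→20, 252 − 131.04 = 120.96→121) → #391479
71%: (119 − 84.49 = 34.51→35, 41 − 29.11 = 11.89→12, 252 − 178.92 = 73.08→73) → #230c49
83%: (119 − 98.77 = 20.23→20, 41 − 34.03 = 6.97→7, 252 − 209.16 = 42.84→43) → #14072b

#581eba, #391479, #230c49, #14072b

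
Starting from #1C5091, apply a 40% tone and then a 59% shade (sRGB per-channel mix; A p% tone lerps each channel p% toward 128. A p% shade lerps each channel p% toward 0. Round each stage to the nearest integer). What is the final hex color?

#1C2939

#1C5091 is rgb(28, 80, 145).
A 40% tone moves each channel 40% toward 128:
  R: 28 + 0.4×(128−28) = 28 + 40 = 68 → 68
  G: 80 + 19.2 = 99.2 → 99
  B: 145 − 6.8 = 138.2 → 138
After the tone: rgb(68, 99, 138) = #44638A.
Lerp each channel 59% toward 0:
  R: 68 + 0.59×(0−68) = 68 − 40.12 = 27.88 → 28
  G: 99 + 0.59×(0−99) = 99 − 58.41 = 40.59 → 41
  B: 138 − 81.42 = 56.58 → 57
rgb(28, 41, 57) = #1C2939.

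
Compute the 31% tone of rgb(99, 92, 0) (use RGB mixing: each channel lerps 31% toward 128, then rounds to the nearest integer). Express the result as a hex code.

A 31% tone moves each channel 31% toward 128:
  R: 99 + 0.31×(128−99) = 99 + 8.99 = 107.99 → 108
  G: 92 + 0.31×(128−92) = 92 + 11.16 = 103.16 → 103
  B: 0 + 0.31×(128−0) = 0 + 39.68 = 39.68 → 40
rgb(108, 103, 40) = #6C6728.

#6C6728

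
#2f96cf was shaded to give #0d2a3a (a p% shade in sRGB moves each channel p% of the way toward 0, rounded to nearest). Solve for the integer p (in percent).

72%

#2f96cf is rgb(47, 150, 207); #0d2a3a is rgb(13, 42, 58).
On the B channel (widest range): 58 ≈ 207 + (p/100)(0 − 207), so p ≈ 100×(58 − 207)/(0 − 207) = -14900/-207 = 71.98.
p = 72 reproduces all three channels after rounding.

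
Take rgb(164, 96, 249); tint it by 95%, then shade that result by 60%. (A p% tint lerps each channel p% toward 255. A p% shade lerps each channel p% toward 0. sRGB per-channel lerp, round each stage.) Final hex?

#646366

A 95% tint moves each channel 95% toward 255:
  R: 164 + 86.45 = 250.45 → 250
  G: 96 + 151.05 = 247.05 → 247
  B: 249 + 5.7 = 254.7 → 255
After the tint: rgb(250, 247, 255) = #FAF7FF.
Lerp each channel 60% toward 0:
  R: 250 − 150 = 100 → 100
  G: 247 + 0.6×(0−247) = 247 − 148.2 = 98.8 → 99
  B: 255 + 0.6×(0−255) = 255 − 153 = 102 → 102
rgb(100, 99, 102) = #646366.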